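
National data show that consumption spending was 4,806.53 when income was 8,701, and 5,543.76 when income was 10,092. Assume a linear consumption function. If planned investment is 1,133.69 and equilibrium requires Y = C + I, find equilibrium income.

Y = 2827

MPC = (5543.76 − 4806.53)/(10092 − 8701) = 737.23/1391 = 0.53
a = 4806.53 − 0.53(8701) = 195
Equilibrium: Y = 195 + 0.53Y + 1133.69
0.47Y = 1328.69, so Y = 1328.69/0.47 = 2827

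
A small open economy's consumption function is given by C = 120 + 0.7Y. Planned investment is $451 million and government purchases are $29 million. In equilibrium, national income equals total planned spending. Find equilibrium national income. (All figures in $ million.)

Y = C + I + G = 120 + 0.7Y + 451 + 29
Y − 0.7Y = 600
0.3Y = 600, so Y = 600/0.3 = 2000

Y = 2000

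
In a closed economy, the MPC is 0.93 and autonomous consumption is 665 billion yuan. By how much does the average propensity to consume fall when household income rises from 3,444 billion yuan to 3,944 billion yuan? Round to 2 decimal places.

At Y = 3444: C = 665 + 0.93(3444) = 3867.92, APC = 3867.92/3444 = 1.123
At Y = 3944: C = 4332.92, APC = 4332.92/3944 = 1.099
Fall in APC = 1.123 − 1.099 = 0.024 ≈ 0.02

ΔAPC = 0.02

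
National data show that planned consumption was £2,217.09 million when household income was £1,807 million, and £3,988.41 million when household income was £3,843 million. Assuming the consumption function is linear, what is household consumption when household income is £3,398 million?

MPC = (3988.41 − 2217.09)/(3843 − 1807) = 1771.32/2036 = 0.87
a = 2217.09 − 0.87(1807) = 2217.09 − 1572.09 = 645
C = 645 + 0.87(3398) = 645 + 2956.26 = 3601.26

C = 3601.26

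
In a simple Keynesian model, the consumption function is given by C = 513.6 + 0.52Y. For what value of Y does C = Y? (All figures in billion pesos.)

At break-even, C = Y: 513.6 + 0.52Y = Y
0.48Y = 513.6, so Y = 513.6/0.48 = 1070

Y = 1070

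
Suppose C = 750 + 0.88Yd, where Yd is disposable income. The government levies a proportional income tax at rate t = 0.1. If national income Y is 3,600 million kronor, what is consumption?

C = 3601.2

Yd = (1 − 0.1)(3600) = 0.9(3600) = 3240
C = 750 + 0.88(3240) = 750 + 2851.2 = 3601.2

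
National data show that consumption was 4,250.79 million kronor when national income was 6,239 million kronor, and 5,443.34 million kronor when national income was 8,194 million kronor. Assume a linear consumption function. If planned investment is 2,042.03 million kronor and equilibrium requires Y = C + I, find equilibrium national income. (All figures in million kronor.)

Y = 6377

MPC = (5443.34 − 4250.79)/(8194 − 6239) = 1192.55/1955 = 0.61
a = 4250.79 − 0.61(6239) = 445
Equilibrium: Y = 445 + 0.61Y + 2042.03
0.39Y = 2487.03, so Y = 2487.03/0.39 = 6377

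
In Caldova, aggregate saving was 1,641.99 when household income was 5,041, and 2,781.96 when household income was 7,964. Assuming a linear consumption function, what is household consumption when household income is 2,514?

MPS = ΔS/ΔY = (2781.96 − 1641.99)/(7964 − 5041) = 1139.97/2923 = 0.39
MPC = 1 − MPS = 0.61
Autonomous saving = 1641.99 − 0.39(5041) = -324, so a = 324
C = 324 + 0.61(2514) = 324 + 1533.54 = 1857.54

C = 1857.54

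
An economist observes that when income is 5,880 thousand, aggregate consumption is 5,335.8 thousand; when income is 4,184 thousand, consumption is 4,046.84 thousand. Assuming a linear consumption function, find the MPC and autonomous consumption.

MPC = ΔC/ΔY = (5335.8 − 4046.84)/(5880 − 4184) = 1288.96/1696 = 0.76
a = C − MPC·Y = 4046.84 − 0.76(4184) = 4046.84 − 3179.84 = 867

MPC = 0.76; a = 867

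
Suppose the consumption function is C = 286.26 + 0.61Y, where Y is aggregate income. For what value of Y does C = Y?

Y = 734

At break-even, C = Y: 286.26 + 0.61Y = Y
0.39Y = 286.26, so Y = 286.26/0.39 = 734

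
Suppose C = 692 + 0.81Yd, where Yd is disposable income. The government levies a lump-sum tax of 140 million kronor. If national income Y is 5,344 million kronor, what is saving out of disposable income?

Yd = Y − T = 5344 − 140 = 5204
C = 692 + 0.81(5204) = 692 + 4215.24 = 4907.24
S = Yd − C = 5204 − 4907.24 = 296.76

S = 296.76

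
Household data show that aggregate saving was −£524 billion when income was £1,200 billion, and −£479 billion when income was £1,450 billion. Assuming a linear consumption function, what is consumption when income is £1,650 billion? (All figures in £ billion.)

C = 2093

MPS = ΔS/ΔY = (-479 − (-524))/(1450 − 1200) = 45/250 = 0.18
MPC = 1 − MPS = 0.82
Autonomous saving = -524 − 0.18(1200) = -740, so a = 740
C = 740 + 0.82(1650) = 740 + 1353 = 2093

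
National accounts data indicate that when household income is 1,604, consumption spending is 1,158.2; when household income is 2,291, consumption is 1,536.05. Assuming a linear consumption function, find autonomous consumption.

a = 276

MPC = ΔC/ΔY = (1536.05 − 1158.2)/(2291 − 1604) = 377.85/687 = 0.55
a = C − MPC·Y = 1158.2 − 0.55(1604) = 1158.2 − 882.2 = 276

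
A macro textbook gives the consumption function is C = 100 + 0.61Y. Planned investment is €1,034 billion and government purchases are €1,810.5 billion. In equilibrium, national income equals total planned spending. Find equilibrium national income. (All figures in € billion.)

Y = C + I + G = 100 + 0.61Y + 1034 + 1810.5
Y − 0.61Y = 2944.5
0.39Y = 2944.5, so Y = 2944.5/0.39 = 7550

Y = 7550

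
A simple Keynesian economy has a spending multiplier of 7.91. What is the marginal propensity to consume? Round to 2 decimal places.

MPC = 0.87

k = 1/(1 − MPC), so 1 − MPC = 1/k = 1/7.91 = 0.1264
MPC = 1 − 0.1264 = 0.87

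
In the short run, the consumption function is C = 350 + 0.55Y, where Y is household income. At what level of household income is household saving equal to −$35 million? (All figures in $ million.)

S = Y − C = -350 + 0.45Y
-350 + 0.45Y = -35, so 0.45Y = 315 and Y = 700

Y = 700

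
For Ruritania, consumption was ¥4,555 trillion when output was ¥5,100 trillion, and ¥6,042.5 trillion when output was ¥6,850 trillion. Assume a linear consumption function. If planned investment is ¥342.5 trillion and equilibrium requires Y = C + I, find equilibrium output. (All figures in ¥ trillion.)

MPC = (6042.5 − 4555)/(6850 − 5100) = 1487.5/1750 = 0.85
a = 4555 − 0.85(5100) = 220
Equilibrium: Y = 220 + 0.85Y + 342.5
0.15Y = 562.5, so Y = 562.5/0.15 = 3750

Y = 3750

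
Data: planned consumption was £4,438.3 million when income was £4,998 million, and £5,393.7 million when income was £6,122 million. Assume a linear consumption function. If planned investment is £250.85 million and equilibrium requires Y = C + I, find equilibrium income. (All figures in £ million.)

MPC = (5393.7 − 4438.3)/(6122 − 4998) = 955.4/1124 = 0.85
a = 4438.3 − 0.85(4998) = 190
Equilibrium: Y = 190 + 0.85Y + 250.85
0.15Y = 440.85, so Y = 440.85/0.15 = 2939

Y = 2939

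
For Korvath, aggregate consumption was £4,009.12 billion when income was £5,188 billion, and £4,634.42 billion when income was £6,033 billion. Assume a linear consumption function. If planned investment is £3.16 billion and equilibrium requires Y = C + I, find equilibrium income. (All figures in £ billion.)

MPC = (4634.42 − 4009.12)/(6033 − 5188) = 625.3/845 = 0.74
a = 4009.12 − 0.74(5188) = 170
Equilibrium: Y = 170 + 0.74Y + 3.16
0.26Y = 173.16, so Y = 173.16/0.26 = 666

Y = 666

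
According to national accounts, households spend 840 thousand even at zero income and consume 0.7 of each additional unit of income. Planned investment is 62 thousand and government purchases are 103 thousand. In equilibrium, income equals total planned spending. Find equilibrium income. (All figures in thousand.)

Y = C + I + G = 840 + 0.7Y + 62 + 103
Y − 0.7Y = 1005
0.3Y = 1005, so Y = 1005/0.3 = 3350

Y = 3350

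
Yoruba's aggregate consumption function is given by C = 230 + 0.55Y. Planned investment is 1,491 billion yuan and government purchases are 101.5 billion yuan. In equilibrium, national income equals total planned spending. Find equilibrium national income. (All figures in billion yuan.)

Y = 4050

Y = C + I + G = 230 + 0.55Y + 1491 + 101.5
Y − 0.55Y = 1822.5
0.45Y = 1822.5, so Y = 1822.5/0.45 = 4050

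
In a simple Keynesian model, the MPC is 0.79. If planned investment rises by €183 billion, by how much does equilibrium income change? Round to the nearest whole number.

The multiplier is 1/(1 − MPC) = 1/0.21.
ΔY = 183/0.21 = 871.43 ≈ 871

ΔY ≈ 871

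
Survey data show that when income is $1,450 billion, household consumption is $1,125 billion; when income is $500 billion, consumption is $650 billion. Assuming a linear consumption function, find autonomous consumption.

a = 400

MPC = ΔC/ΔY = (1125 − 650)/(1450 − 500) = 475/950 = 0.5
a = C − MPC·Y = 650 − 0.5(500) = 650 − 250 = 400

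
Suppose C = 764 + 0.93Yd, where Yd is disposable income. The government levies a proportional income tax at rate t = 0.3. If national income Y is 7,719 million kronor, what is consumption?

C = 5789.069

Yd = (1 − 0.3)(7719) = 0.7(7719) = 5403.3
C = 764 + 0.93(5403.3) = 764 + 5025.069 = 5789.069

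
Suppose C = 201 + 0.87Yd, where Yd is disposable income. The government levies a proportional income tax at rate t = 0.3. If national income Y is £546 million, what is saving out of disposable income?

S = -151.314

Yd = (1 − 0.3)(546) = 0.7(546) = 382.2
C = 201 + 0.87(382.2) = 201 + 332.514 = 533.514
S = Yd − C = 382.2 − 533.514 = -151.314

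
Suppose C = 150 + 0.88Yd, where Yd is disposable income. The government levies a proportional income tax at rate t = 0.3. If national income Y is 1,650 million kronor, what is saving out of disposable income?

Yd = (1 − 0.3)(1650) = 0.7(1650) = 1155
C = 150 + 0.88(1155) = 150 + 1016.4 = 1166.4
S = Yd − C = 1155 − 1166.4 = -11.4

S = -11.4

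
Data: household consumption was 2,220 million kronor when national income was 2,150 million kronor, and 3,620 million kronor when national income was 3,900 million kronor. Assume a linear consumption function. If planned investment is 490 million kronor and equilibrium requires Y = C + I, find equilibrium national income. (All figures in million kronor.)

Y = 4950

MPC = (3620 − 2220)/(3900 − 2150) = 1400/1750 = 0.8
a = 2220 − 0.8(2150) = 500
Equilibrium: Y = 500 + 0.8Y + 490
0.2Y = 990, so Y = 990/0.2 = 4950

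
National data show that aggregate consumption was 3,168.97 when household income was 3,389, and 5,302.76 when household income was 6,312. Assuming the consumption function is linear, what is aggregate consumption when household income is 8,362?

MPC = (5302.76 − 3168.97)/(6312 − 3389) = 2133.79/2923 = 0.73
a = 3168.97 − 0.73(3389) = 3168.97 − 2473.97 = 695
C = 695 + 0.73(8362) = 695 + 6104.26 = 6799.26

C = 6799.26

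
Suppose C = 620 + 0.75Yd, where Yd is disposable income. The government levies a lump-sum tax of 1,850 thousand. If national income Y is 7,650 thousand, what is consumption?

Yd = Y − T = 7650 − 1850 = 5800
C = 620 + 0.75(5800) = 620 + 4350 = 4970

C = 4970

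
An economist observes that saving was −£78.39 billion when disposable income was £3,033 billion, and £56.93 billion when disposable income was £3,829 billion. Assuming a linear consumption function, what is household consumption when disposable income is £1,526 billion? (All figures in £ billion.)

C = 1860.58

MPS = ΔS/ΔY = (56.93 − (-78.39))/(3829 − 3033) = 135.32/796 = 0.17
MPC = 1 − MPS = 0.83
Autonomous saving = -78.39 − 0.17(3033) = -594, so a = 594
C = 594 + 0.83(1526) = 594 + 1266.58 = 1860.58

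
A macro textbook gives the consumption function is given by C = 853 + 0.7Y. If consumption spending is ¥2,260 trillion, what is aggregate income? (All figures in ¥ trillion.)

853 + 0.7Y = 2260
0.7Y = 1407, so Y = 1407/0.7 = 2010

Y = 2010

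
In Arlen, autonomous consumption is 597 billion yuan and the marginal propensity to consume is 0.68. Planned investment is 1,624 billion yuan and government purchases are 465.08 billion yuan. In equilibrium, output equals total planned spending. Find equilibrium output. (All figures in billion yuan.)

Y = C + I + G = 597 + 0.68Y + 1624 + 465.08
Y − 0.68Y = 2686.08
0.32Y = 2686.08, so Y = 2686.08/0.32 = 8394

Y = 8394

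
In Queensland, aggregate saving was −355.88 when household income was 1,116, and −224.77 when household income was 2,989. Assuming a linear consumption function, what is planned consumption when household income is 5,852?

MPS = ΔS/ΔY = (-224.77 − (-355.88))/(2989 − 1116) = 131.11/1873 = 0.07
MPC = 1 − MPS = 0.93
Autonomous saving = -355.88 − 0.07(1116) = -434, so a = 434
C = 434 + 0.93(5852) = 434 + 5442.36 = 5876.36

C = 5876.36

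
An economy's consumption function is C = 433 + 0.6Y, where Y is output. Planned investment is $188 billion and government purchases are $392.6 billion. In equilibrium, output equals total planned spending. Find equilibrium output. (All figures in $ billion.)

Y = C + I + G = 433 + 0.6Y + 188 + 392.6
Y − 0.6Y = 1013.6
0.4Y = 1013.6, so Y = 1013.6/0.4 = 2534

Y = 2534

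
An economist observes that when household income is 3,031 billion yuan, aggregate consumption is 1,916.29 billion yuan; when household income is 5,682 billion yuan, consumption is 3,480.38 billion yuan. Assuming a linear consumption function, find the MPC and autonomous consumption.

MPC = ΔC/ΔY = (3480.38 − 1916.29)/(5682 − 3031) = 1564.09/2651 = 0.59
a = C − MPC·Y = 1916.29 − 0.59(3031) = 1916.29 − 1788.29 = 128

MPC = 0.59; a = 128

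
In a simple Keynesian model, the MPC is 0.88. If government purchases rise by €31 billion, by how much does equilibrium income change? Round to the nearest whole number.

ΔY ≈ 258

The multiplier is 1/(1 − MPC) = 1/0.12.
ΔY = 31/0.12 = 258.33 ≈ 258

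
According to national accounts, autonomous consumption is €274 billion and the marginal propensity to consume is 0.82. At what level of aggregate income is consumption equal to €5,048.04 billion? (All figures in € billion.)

Y = 5822

274 + 0.82Y = 5048.04
0.82Y = 4774.04, so Y = 4774.04/0.82 = 5822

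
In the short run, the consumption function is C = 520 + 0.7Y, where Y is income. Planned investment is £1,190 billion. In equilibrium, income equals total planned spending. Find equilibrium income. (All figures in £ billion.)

Y = 5700

Y = C + I = 520 + 0.7Y + 1190
Y − 0.7Y = 1710
0.3Y = 1710, so Y = 1710/0.3 = 5700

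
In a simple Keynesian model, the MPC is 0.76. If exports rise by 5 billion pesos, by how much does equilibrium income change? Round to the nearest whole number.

ΔY ≈ 21

The multiplier is 1/(1 − MPC) = 1/0.24.
ΔY = 5/0.24 = 20.83 ≈ 21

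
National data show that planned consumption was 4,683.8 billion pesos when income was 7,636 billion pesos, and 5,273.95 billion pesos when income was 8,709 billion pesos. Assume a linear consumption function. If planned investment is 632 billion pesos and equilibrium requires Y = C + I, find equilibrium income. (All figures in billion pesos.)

MPC = (5273.95 − 4683.8)/(8709 − 7636) = 590.15/1073 = 0.55
a = 4683.8 − 0.55(7636) = 484
Equilibrium: Y = 484 + 0.55Y + 632
0.45Y = 1116, so Y = 1116/0.45 = 2480

Y = 2480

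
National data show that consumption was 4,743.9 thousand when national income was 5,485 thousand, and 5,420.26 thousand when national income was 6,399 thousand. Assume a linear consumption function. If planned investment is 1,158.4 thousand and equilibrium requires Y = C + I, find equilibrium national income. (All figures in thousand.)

Y = 7090

MPC = (5420.26 − 4743.9)/(6399 − 5485) = 676.36/914 = 0.74
a = 4743.9 − 0.74(5485) = 685
Equilibrium: Y = 685 + 0.74Y + 1158.4
0.26Y = 1843.4, so Y = 1843.4/0.26 = 7090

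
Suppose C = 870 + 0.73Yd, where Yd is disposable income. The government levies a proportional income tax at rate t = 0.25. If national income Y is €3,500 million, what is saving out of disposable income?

Yd = (1 − 0.25)(3500) = 0.75(3500) = 2625
C = 870 + 0.73(2625) = 870 + 1916.25 = 2786.25
S = Yd − C = 2625 − 2786.25 = -161.25

S = -161.25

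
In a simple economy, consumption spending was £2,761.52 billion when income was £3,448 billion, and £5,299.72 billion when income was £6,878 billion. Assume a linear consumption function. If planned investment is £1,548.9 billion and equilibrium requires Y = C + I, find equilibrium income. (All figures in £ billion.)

Y = 6765

MPC = (5299.72 − 2761.52)/(6878 − 3448) = 2538.2/3430 = 0.74
a = 2761.52 − 0.74(3448) = 210
Equilibrium: Y = 210 + 0.74Y + 1548.9
0.26Y = 1758.9, so Y = 1758.9/0.26 = 6765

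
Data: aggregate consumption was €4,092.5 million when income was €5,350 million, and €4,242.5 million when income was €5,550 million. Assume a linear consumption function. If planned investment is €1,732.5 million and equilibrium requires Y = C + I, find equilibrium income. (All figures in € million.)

Y = 7250

MPC = (4242.5 − 4092.5)/(5550 − 5350) = 150/200 = 0.75
a = 4092.5 − 0.75(5350) = 80
Equilibrium: Y = 80 + 0.75Y + 1732.5
0.25Y = 1812.5, so Y = 1812.5/0.25 = 7250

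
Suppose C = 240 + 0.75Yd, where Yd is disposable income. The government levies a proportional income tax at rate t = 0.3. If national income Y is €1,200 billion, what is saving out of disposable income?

S = -30

Yd = (1 − 0.3)(1200) = 0.7(1200) = 840
C = 240 + 0.75(840) = 240 + 630 = 870
S = Yd − C = 840 − 870 = -30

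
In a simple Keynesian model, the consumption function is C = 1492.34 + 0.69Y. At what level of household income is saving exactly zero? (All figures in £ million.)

Y = 4814

At break-even, C = Y: 1492.34 + 0.69Y = Y
0.31Y = 1492.34, so Y = 1492.34/0.31 = 4814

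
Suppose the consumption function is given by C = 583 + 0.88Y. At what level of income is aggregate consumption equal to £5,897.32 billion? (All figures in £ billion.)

583 + 0.88Y = 5897.32
0.88Y = 5314.32, so Y = 5314.32/0.88 = 6039

Y = 6039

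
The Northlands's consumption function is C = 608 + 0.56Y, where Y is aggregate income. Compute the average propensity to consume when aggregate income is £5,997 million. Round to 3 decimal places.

APC = 0.661

C = 608 + 0.56(5997) = 3966.32
APC = C/Y = 3966.32/5997 = 0.661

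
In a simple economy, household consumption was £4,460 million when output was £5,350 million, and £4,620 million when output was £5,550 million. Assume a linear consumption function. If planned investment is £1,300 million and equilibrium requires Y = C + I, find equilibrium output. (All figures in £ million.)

Y = 7400

MPC = (4620 − 4460)/(5550 − 5350) = 160/200 = 0.8
a = 4460 − 0.8(5350) = 180
Equilibrium: Y = 180 + 0.8Y + 1300
0.2Y = 1480, so Y = 1480/0.2 = 7400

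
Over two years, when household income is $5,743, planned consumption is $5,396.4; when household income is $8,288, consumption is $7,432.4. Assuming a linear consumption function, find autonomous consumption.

MPC = ΔC/ΔY = (7432.4 − 5396.4)/(8288 − 5743) = 2036/2545 = 0.8
a = C − MPC·Y = 5396.4 − 0.8(5743) = 5396.4 − 4594.4 = 802

a = 802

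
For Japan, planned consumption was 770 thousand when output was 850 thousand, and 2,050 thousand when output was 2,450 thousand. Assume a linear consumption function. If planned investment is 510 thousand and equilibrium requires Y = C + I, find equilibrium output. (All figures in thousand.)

MPC = (2050 − 770)/(2450 − 850) = 1280/1600 = 0.8
a = 770 − 0.8(850) = 90
Equilibrium: Y = 90 + 0.8Y + 510
0.2Y = 600, so Y = 600/0.2 = 3000

Y = 3000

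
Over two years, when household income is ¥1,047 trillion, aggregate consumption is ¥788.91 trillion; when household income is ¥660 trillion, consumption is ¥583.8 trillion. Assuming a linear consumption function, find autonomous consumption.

a = 234

MPC = ΔC/ΔY = (788.91 − 583.8)/(1047 − 660) = 205.11/387 = 0.53
a = C − MPC·Y = 583.8 − 0.53(660) = 583.8 − 349.8 = 234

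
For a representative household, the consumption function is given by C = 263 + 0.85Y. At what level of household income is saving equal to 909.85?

Y = 7819

S = Y − C = -263 + 0.15Y
-263 + 0.15Y = 909.85, so 0.15Y = 1172.85 and Y = 7819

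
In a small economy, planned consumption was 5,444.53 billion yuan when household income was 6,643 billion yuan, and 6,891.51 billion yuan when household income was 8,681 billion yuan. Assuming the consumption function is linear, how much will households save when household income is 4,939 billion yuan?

S = 704.31

MPC = (6891.51 − 5444.53)/(8681 − 6643) = 1446.98/2038 = 0.71
a = 5444.53 − 0.71(6643) = 5444.53 − 4716.53 = 728
C = 728 + 0.71(4939) = 4234.69
S = 4939 − 4234.69 = 704.31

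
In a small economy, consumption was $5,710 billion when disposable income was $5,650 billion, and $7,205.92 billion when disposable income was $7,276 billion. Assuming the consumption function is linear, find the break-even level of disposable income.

Y = 6400

MPC = (7205.92 − 5710)/(7276 − 5650) = 1495.92/1626 = 0.92
a = 5710 − 0.92(5650) = 5710 − 5198 = 512
Break-even: Y = a/(1−MPC) = 512/0.08 = 6400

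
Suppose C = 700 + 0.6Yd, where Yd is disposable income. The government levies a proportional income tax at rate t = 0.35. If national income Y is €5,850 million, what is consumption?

C = 2981.5

Yd = (1 − 0.35)(5850) = 0.65(5850) = 3802.5
C = 700 + 0.6(3802.5) = 700 + 2281.5 = 2981.5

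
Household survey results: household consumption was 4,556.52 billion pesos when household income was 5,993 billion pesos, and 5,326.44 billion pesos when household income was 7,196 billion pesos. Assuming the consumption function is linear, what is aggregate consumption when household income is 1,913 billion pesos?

MPC = (5326.44 − 4556.52)/(7196 − 5993) = 769.92/1203 = 0.64
a = 4556.52 − 0.64(5993) = 4556.52 − 3835.52 = 721
C = 721 + 0.64(1913) = 721 + 1224.32 = 1945.32

C = 1945.32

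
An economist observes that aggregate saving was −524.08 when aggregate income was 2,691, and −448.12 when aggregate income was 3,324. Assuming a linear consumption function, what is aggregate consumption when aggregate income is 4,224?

C = 4564.12

MPS = ΔS/ΔY = (-448.12 − (-524.08))/(3324 − 2691) = 75.96/633 = 0.12
MPC = 1 − MPS = 0.88
Autonomous saving = -524.08 − 0.12(2691) = -847, so a = 847
C = 847 + 0.88(4224) = 847 + 3717.12 = 4564.12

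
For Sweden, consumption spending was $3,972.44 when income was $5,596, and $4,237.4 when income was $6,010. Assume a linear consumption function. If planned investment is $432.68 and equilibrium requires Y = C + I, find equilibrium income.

MPC = (4237.4 − 3972.44)/(6010 − 5596) = 264.96/414 = 0.64
a = 3972.44 − 0.64(5596) = 391
Equilibrium: Y = 391 + 0.64Y + 432.68
0.36Y = 823.68, so Y = 823.68/0.36 = 2288

Y = 2288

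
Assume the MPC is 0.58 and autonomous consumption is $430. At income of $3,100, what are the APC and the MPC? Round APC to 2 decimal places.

APC = 0.72; MPC = 0.58

MPC = 0.58 (the slope of the consumption function)
C = 430 + 0.58(3100) = 2228, so APC = 2228/3100 = 0.72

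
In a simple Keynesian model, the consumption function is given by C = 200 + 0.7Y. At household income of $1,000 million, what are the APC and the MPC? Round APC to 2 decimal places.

APC = 0.90; MPC = 0.7

MPC = 0.7 (the slope of the consumption function)
C = 200 + 0.7(1000) = 900, so APC = 900/1000 = 0.90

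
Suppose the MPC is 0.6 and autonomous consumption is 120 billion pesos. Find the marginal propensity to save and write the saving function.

MPS = 0.4; S = -120 + 0.4Y

MPS = 1 − MPC = 1 − 0.6 = 0.4
S = Y − C = -120 + 0.4Y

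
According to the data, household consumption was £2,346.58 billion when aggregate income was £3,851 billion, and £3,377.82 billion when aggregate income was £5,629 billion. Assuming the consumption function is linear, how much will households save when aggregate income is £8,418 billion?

S = 3422.56

MPC = (3377.82 − 2346.58)/(5629 − 3851) = 1031.24/1778 = 0.58
a = 2346.58 − 0.58(3851) = 2346.58 − 2233.58 = 113
C = 113 + 0.58(8418) = 4995.44
S = 8418 − 4995.44 = 3422.56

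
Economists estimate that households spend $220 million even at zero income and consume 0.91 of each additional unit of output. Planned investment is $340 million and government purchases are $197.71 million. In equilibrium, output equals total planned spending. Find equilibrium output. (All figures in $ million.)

Y = C + I + G = 220 + 0.91Y + 340 + 197.71
Y − 0.91Y = 757.71
0.09Y = 757.71, so Y = 757.71/0.09 = 8419

Y = 8419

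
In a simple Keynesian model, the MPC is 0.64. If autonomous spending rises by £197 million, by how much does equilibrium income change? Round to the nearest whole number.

ΔY ≈ 547

The multiplier is 1/(1 − MPC) = 1/0.36.
ΔY = 197/0.36 = 547.22 ≈ 547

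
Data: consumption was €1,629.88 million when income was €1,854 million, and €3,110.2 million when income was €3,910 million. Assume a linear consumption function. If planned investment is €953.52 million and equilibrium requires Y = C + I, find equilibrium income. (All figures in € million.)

Y = 4459

MPC = (3110.2 − 1629.88)/(3910 − 1854) = 1480.32/2056 = 0.72
a = 1629.88 − 0.72(1854) = 295
Equilibrium: Y = 295 + 0.72Y + 953.52
0.28Y = 1248.52, so Y = 1248.52/0.28 = 4459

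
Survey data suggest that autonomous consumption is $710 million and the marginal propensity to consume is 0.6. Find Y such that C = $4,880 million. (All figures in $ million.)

710 + 0.6Y = 4880
0.6Y = 4170, so Y = 4170/0.6 = 6950

Y = 6950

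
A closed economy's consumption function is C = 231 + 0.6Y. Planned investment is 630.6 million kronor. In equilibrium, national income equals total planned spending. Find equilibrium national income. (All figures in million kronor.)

Y = C + I = 231 + 0.6Y + 630.6
Y − 0.6Y = 861.6
0.4Y = 861.6, so Y = 861.6/0.4 = 2154

Y = 2154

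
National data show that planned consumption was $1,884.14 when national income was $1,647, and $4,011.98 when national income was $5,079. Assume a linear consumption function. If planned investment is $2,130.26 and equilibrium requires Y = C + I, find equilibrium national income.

MPC = (4011.98 − 1884.14)/(5079 − 1647) = 2127.84/3432 = 0.62
a = 1884.14 − 0.62(1647) = 863
Equilibrium: Y = 863 + 0.62Y + 2130.26
0.38Y = 2993.26, so Y = 2993.26/0.38 = 7877

Y = 7877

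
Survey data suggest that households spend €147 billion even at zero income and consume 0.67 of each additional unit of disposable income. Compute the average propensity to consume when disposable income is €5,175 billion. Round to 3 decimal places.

APC = 0.698

C = 147 + 0.67(5175) = 3614.25
APC = C/Y = 3614.25/5175 = 0.698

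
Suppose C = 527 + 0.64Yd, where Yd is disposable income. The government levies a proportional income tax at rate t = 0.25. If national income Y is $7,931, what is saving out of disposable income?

S = 1614.37

Yd = (1 − 0.25)(7931) = 0.75(7931) = 5948.25
C = 527 + 0.64(5948.25) = 527 + 3806.88 = 4333.88
S = Yd − C = 5948.25 − 4333.88 = 1614.37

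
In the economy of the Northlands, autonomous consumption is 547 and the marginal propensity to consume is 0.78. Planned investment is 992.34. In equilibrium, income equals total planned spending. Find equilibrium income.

Y = 6997

Y = C + I = 547 + 0.78Y + 992.34
Y − 0.78Y = 1539.34
0.22Y = 1539.34, so Y = 1539.34/0.22 = 6997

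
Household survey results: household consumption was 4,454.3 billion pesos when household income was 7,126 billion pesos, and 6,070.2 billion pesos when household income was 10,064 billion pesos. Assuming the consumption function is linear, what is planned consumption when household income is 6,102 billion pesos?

C = 3891.1

MPC = (6070.2 − 4454.3)/(10064 − 7126) = 1615.9/2938 = 0.55
a = 4454.3 − 0.55(7126) = 4454.3 − 3919.3 = 535
C = 535 + 0.55(6102) = 535 + 3356.1 = 3891.1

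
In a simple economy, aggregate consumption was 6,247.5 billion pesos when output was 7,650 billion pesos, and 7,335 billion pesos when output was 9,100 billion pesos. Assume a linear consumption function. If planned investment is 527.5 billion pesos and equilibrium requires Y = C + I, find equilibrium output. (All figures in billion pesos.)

MPC = (7335 − 6247.5)/(9100 − 7650) = 1087.5/1450 = 0.75
a = 6247.5 − 0.75(7650) = 510
Equilibrium: Y = 510 + 0.75Y + 527.5
0.25Y = 1037.5, so Y = 1037.5/0.25 = 4150

Y = 4150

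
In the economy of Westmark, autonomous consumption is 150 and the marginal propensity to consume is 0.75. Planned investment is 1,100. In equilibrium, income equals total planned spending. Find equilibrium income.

Y = C + I = 150 + 0.75Y + 1100
Y − 0.75Y = 1250
0.25Y = 1250, so Y = 1250/0.25 = 5000

Y = 5000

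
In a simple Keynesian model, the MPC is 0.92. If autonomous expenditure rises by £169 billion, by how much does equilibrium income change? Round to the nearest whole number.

ΔY ≈ 2113

The multiplier is 1/(1 − MPC) = 1/0.08.
ΔY = 169/0.08 = 2112.50 ≈ 2113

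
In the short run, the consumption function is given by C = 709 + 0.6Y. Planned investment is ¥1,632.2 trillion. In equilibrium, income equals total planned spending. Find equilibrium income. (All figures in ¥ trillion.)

Y = C + I = 709 + 0.6Y + 1632.2
Y − 0.6Y = 2341.2
0.4Y = 2341.2, so Y = 2341.2/0.4 = 5853

Y = 5853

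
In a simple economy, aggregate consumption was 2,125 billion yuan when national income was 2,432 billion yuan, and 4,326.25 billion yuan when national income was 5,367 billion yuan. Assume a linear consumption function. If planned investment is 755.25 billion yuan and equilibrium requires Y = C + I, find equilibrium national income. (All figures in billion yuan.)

Y = 4225

MPC = (4326.25 − 2125)/(5367 − 2432) = 2201.25/2935 = 0.75
a = 2125 − 0.75(2432) = 301
Equilibrium: Y = 301 + 0.75Y + 755.25
0.25Y = 1056.25, so Y = 1056.25/0.25 = 4225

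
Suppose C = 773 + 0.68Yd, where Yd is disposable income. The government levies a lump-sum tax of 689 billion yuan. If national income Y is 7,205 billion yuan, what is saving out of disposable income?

Yd = Y − T = 7205 − 689 = 6516
C = 773 + 0.68(6516) = 773 + 4430.88 = 5203.88
S = Yd − C = 6516 − 5203.88 = 1312.12

S = 1312.12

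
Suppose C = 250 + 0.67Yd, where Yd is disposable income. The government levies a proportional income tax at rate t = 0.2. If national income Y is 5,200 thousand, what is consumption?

Yd = (1 − 0.2)(5200) = 0.8(5200) = 4160
C = 250 + 0.67(4160) = 250 + 2787.2 = 3037.2

C = 3037.2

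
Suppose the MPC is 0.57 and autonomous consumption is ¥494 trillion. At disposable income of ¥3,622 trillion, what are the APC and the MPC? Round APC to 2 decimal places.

APC = 0.71; MPC = 0.57

MPC = 0.57 (the slope of the consumption function)
C = 494 + 0.57(3622) = 2558.54, so APC = 2558.54/3622 = 0.71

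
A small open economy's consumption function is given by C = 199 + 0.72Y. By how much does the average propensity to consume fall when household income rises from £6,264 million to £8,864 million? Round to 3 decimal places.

At Y = 6264: C = 199 + 0.72(6264) = 4709.08, APC = 4709.08/6264 = 0.7518
At Y = 8864: C = 6581.08, APC = 6581.08/8864 = 0.7425
Fall in APC = 0.7518 − 0.7425 = 0.0093 ≈ 0.009

ΔAPC = 0.009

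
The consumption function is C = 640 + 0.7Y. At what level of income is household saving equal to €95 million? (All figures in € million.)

Y = 2450

S = Y − C = -640 + 0.3Y
-640 + 0.3Y = 95, so 0.3Y = 735 and Y = 2450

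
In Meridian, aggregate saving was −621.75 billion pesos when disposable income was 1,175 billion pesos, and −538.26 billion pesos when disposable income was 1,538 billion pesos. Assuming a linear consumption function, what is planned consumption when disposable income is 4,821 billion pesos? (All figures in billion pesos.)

C = 4604.17

MPS = ΔS/ΔY = (-538.26 − (-621.75))/(1538 − 1175) = 83.49/363 = 0.23
MPC = 1 − MPS = 0.77
Autonomous saving = -621.75 − 0.23(1175) = -892, so a = 892
C = 892 + 0.77(4821) = 892 + 3712.17 = 4604.17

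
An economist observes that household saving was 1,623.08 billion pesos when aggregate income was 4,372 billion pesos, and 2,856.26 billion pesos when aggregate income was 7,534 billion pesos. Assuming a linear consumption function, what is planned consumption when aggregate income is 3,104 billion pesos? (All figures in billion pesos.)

C = 1975.44

MPS = ΔS/ΔY = (2856.26 − 1623.08)/(7534 − 4372) = 1233.18/3162 = 0.39
MPC = 1 − MPS = 0.61
Autonomous saving = 1623.08 − 0.39(4372) = -82, so a = 82
C = 82 + 0.61(3104) = 82 + 1893.44 = 1975.44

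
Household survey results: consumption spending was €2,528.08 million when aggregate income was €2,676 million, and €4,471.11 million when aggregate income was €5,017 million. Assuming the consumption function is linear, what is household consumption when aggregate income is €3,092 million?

C = 2873.36

MPC = (4471.11 − 2528.08)/(5017 − 2676) = 1943.03/2341 = 0.83
a = 2528.08 − 0.83(2676) = 2528.08 − 2221.08 = 307
C = 307 + 0.83(3092) = 307 + 2566.36 = 2873.36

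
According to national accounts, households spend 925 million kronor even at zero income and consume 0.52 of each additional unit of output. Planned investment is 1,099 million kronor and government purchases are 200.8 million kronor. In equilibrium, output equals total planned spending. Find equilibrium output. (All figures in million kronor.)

Y = C + I + G = 925 + 0.52Y + 1099 + 200.8
Y − 0.52Y = 2224.8
0.48Y = 2224.8, so Y = 2224.8/0.48 = 4635

Y = 4635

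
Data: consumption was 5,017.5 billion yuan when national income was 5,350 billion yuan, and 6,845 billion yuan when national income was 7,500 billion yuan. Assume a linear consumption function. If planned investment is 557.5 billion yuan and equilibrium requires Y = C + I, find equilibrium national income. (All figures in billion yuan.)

MPC = (6845 − 5017.5)/(7500 − 5350) = 1827.5/2150 = 0.85
a = 5017.5 − 0.85(5350) = 470
Equilibrium: Y = 470 + 0.85Y + 557.5
0.15Y = 1027.5, so Y = 1027.5/0.15 = 6850

Y = 6850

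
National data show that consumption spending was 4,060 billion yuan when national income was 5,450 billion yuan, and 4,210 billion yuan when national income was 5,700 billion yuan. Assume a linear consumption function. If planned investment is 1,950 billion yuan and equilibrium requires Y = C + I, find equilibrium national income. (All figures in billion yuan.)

Y = 6850

MPC = (4210 − 4060)/(5700 − 5450) = 150/250 = 0.6
a = 4060 − 0.6(5450) = 790
Equilibrium: Y = 790 + 0.6Y + 1950
0.4Y = 2740, so Y = 2740/0.4 = 6850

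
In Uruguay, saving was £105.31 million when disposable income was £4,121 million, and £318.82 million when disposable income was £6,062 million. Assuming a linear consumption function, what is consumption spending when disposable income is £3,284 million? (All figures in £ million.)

C = 3270.76

MPS = ΔS/ΔY = (318.82 − 105.31)/(6062 − 4121) = 213.51/1941 = 0.11
MPC = 1 − MPS = 0.89
Autonomous saving = 105.31 − 0.11(4121) = -348, so a = 348
C = 348 + 0.89(3284) = 348 + 2922.76 = 3270.76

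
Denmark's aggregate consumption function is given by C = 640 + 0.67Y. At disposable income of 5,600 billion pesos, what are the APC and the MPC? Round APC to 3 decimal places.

MPC = 0.67 (the slope of the consumption function)
C = 640 + 0.67(5600) = 4392, so APC = 4392/5600 = 0.784

APC = 0.784; MPC = 0.67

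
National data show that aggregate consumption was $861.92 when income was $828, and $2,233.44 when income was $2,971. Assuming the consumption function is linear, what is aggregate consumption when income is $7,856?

MPC = (2233.44 − 861.92)/(2971 − 828) = 1371.52/2143 = 0.64
a = 861.92 − 0.64(828) = 861.92 − 529.92 = 332
C = 332 + 0.64(7856) = 332 + 5027.84 = 5359.84

C = 5359.84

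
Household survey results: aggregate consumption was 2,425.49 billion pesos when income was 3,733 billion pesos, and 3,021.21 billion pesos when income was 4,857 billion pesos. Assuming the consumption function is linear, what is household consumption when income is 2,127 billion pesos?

MPC = (3021.21 − 2425.49)/(4857 − 3733) = 595.72/1124 = 0.53
a = 2425.49 − 0.53(3733) = 2425.49 − 1978.49 = 447
C = 447 + 0.53(2127) = 447 + 1127.31 = 1574.31

C = 1574.31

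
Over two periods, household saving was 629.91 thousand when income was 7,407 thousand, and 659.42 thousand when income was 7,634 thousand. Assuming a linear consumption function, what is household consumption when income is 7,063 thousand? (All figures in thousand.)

C = 6477.81

MPS = ΔS/ΔY = (659.42 − 629.91)/(7634 − 7407) = 29.51/227 = 0.13
MPC = 1 − MPS = 0.87
Autonomous saving = 629.91 − 0.13(7407) = -333, so a = 333
C = 333 + 0.87(7063) = 333 + 6144.81 = 6477.81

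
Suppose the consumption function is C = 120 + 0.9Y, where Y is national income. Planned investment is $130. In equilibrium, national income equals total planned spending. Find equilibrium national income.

Y = C + I = 120 + 0.9Y + 130
Y − 0.9Y = 250
0.1Y = 250, so Y = 250/0.1 = 2500

Y = 2500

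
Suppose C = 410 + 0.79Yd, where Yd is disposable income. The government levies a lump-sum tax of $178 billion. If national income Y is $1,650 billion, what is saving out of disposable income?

Yd = Y − T = 1650 − 178 = 1472
C = 410 + 0.79(1472) = 410 + 1162.88 = 1572.88
S = Yd − C = 1472 − 1572.88 = -100.88

S = -100.88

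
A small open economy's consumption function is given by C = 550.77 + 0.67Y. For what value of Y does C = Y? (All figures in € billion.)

At break-even, C = Y: 550.77 + 0.67Y = Y
0.33Y = 550.77, so Y = 550.77/0.33 = 1669

Y = 1669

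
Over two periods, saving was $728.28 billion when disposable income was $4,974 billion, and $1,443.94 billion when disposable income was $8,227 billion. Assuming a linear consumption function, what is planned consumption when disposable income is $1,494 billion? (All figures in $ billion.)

MPS = ΔS/ΔY = (1443.94 − 728.28)/(8227 − 4974) = 715.66/3253 = 0.22
MPC = 1 − MPS = 0.78
Autonomous saving = 728.28 − 0.22(4974) = -366, so a = 366
C = 366 + 0.78(1494) = 366 + 1165.32 = 1531.32

C = 1531.32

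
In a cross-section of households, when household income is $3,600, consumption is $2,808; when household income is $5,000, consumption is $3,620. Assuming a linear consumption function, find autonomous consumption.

a = 720

MPC = ΔC/ΔY = (3620 − 2808)/(5000 − 3600) = 812/1400 = 0.58
a = C − MPC·Y = 2808 − 0.58(3600) = 2808 − 2088 = 720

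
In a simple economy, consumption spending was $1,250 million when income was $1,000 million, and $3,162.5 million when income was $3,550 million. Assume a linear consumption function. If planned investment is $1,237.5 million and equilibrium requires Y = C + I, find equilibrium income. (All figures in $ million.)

Y = 6950

MPC = (3162.5 − 1250)/(3550 − 1000) = 1912.5/2550 = 0.75
a = 1250 − 0.75(1000) = 500
Equilibrium: Y = 500 + 0.75Y + 1237.5
0.25Y = 1737.5, so Y = 1737.5/0.25 = 6950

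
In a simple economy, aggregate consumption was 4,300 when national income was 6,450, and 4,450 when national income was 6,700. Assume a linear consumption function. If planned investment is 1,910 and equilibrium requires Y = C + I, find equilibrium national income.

MPC = (4450 − 4300)/(6700 − 6450) = 150/250 = 0.6
a = 4300 − 0.6(6450) = 430
Equilibrium: Y = 430 + 0.6Y + 1910
0.4Y = 2340, so Y = 2340/0.4 = 5850

Y = 5850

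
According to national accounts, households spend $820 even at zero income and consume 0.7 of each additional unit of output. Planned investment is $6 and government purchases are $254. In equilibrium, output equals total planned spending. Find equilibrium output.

Y = 3600

Y = C + I + G = 820 + 0.7Y + 6 + 254
Y − 0.7Y = 1080
0.3Y = 1080, so Y = 1080/0.3 = 3600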